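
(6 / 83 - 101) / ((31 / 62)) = -16754 / 83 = -201.86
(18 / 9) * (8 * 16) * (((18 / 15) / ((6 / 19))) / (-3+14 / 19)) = -92416 / 215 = -429.84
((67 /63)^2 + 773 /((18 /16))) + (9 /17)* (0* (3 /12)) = 2731633 /3969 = 688.24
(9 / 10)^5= 59049 / 100000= 0.59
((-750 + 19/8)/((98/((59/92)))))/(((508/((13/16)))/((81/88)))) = -0.01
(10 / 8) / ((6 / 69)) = 115 / 8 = 14.38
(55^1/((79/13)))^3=365525875/493039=741.37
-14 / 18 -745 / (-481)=3338 / 4329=0.77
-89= -89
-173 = -173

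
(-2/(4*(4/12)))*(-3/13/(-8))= -9/208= -0.04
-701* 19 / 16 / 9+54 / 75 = -330383 / 3600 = -91.77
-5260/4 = -1315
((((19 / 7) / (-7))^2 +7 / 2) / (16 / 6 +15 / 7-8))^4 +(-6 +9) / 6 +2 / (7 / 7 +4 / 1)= 58319036932585465917 / 22313396254648185680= 2.61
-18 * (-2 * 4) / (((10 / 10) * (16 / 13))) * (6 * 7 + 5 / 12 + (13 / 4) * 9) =8385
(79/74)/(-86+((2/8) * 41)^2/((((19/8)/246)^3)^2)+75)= 3716624599/451679120429023174025282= 0.00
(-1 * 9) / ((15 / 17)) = -51 / 5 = -10.20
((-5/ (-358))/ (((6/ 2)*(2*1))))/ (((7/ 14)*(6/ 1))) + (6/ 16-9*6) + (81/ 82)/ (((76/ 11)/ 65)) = -222536423/ 5019876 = -44.33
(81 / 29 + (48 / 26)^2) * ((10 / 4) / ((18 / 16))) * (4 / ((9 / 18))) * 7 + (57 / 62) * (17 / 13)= 234864193 / 303862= 772.93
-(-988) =988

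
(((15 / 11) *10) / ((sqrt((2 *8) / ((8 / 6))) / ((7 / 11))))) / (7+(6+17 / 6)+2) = 1050 *sqrt(3) / 12947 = 0.14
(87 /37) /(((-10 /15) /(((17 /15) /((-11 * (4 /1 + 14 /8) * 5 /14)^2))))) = -2319072 /296041625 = -0.01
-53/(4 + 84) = -53/88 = -0.60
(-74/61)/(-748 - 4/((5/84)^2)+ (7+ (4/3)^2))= 16650/25640801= 0.00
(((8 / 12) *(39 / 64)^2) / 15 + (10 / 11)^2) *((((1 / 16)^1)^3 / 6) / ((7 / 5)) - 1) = -25667632589 / 30450647040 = -0.84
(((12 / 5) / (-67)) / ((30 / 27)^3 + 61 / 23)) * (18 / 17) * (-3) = 0.03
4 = 4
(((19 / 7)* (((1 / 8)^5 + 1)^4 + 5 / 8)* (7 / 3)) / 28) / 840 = 0.00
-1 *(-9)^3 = 729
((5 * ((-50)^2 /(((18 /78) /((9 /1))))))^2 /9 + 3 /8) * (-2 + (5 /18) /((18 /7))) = -129496250001839 /2592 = -49959972994.54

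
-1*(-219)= 219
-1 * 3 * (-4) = 12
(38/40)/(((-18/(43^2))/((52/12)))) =-456703/1080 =-422.87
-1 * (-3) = 3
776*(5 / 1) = 3880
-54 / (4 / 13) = -351 / 2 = -175.50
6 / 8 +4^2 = 67 / 4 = 16.75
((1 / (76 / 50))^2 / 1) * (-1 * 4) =-625 / 361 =-1.73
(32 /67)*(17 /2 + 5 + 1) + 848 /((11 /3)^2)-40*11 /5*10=-6566672 /8107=-810.00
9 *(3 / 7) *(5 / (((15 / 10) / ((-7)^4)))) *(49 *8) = 12101040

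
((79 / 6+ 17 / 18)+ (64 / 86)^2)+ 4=18.66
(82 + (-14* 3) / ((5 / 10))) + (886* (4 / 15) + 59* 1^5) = 4399 / 15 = 293.27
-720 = -720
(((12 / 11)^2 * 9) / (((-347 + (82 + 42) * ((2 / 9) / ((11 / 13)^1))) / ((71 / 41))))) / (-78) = 138024 / 182509327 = 0.00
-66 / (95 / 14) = -9.73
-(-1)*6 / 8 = 3 / 4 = 0.75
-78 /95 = -0.82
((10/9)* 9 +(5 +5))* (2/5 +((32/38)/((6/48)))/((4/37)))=23832/19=1254.32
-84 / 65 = -1.29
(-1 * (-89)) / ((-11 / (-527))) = 46903 / 11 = 4263.91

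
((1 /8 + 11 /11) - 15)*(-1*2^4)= 222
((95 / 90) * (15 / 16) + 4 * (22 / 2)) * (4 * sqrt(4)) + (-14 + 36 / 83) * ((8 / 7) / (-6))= 2527355 / 6972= 362.50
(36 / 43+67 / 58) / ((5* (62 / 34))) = 84473 / 386570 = 0.22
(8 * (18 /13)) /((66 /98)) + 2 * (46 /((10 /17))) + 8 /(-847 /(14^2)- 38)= 5851570 /33891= 172.66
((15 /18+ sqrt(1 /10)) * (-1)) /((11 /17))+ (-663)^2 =29011469 /66- 17 * sqrt(10) /110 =439567.22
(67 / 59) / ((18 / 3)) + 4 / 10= 1043 / 1770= 0.59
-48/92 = -12/23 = -0.52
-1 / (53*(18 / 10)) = -5 / 477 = -0.01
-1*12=-12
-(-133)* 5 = 665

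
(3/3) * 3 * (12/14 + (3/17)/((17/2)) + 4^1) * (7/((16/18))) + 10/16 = 267881/2312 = 115.87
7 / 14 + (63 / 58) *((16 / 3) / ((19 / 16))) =5927 / 1102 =5.38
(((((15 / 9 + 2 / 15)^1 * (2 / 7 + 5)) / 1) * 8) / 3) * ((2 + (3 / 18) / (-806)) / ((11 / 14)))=1431308 / 22165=64.58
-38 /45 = -0.84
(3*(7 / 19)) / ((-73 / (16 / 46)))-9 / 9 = -32069 / 31901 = -1.01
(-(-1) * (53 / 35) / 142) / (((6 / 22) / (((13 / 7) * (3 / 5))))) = 7579 / 173950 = 0.04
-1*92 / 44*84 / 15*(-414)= 266616 / 55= 4847.56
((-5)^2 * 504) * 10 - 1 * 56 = 125944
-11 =-11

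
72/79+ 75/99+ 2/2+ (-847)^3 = -1584131610803/2607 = -607645420.33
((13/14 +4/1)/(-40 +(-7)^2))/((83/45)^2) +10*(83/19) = 80345155/1832474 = 43.85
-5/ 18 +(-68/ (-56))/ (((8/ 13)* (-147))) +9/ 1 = 430145/ 49392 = 8.71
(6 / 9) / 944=1 / 1416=0.00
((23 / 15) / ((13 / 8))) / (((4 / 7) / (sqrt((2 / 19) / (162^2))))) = 0.00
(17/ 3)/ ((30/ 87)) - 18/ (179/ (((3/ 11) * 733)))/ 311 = 300705527/ 18370770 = 16.37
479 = 479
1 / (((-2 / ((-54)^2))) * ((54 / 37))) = -999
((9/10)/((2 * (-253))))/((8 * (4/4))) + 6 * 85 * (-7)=-144513609/40480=-3570.00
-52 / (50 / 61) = -1586 / 25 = -63.44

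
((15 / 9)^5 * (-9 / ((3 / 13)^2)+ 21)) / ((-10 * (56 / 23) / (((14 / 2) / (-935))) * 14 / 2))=-106375 / 1272348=-0.08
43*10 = 430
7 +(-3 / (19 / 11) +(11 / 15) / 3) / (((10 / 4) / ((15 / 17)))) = 31363 / 4845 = 6.47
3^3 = 27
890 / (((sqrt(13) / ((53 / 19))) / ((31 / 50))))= 146227 * sqrt(13) / 1235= 426.91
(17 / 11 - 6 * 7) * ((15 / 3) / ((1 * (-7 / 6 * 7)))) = 13350 / 539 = 24.77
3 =3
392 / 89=4.40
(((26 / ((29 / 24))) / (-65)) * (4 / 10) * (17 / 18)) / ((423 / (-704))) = 191488 / 920025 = 0.21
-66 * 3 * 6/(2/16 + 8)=-9504/65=-146.22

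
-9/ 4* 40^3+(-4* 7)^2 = -143216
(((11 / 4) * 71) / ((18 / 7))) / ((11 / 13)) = 6461 / 72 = 89.74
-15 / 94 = -0.16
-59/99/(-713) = 59/70587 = 0.00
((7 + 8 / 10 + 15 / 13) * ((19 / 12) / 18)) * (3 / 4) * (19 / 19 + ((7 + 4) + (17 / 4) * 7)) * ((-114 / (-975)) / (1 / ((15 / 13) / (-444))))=-5847839 / 780374400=-0.01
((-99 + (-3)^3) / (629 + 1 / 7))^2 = 21609 / 538756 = 0.04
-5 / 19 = -0.26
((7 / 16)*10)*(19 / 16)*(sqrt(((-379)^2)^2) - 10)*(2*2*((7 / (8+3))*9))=6017420745 / 352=17094945.30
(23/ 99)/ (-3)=-23/ 297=-0.08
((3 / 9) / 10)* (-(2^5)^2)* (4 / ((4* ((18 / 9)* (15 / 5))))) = -256 / 45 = -5.69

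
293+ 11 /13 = 3820 /13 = 293.85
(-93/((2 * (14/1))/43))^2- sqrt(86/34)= 15992001/784- sqrt(731)/17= 20396.37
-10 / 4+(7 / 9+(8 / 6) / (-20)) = -161 / 90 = -1.79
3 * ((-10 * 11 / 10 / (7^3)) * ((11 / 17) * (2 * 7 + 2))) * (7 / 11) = -528 / 833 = -0.63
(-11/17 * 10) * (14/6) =-15.10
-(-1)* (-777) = -777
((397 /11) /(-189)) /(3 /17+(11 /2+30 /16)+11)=-53992 /5245317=-0.01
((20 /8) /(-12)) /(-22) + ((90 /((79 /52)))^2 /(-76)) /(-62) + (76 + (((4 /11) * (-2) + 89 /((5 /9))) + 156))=392.23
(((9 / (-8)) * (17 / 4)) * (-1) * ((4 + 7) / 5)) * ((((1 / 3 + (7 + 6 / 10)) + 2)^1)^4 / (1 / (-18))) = -1843387.66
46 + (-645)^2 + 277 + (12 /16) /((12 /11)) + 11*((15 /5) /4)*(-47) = 6655375 /16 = 415960.94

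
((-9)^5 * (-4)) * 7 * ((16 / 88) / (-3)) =-1102248 / 11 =-100204.36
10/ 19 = 0.53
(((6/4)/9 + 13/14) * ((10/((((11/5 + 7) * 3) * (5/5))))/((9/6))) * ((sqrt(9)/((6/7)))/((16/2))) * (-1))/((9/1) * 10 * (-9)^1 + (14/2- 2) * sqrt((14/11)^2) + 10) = 55/377136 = 0.00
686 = 686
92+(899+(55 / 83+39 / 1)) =85545 / 83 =1030.66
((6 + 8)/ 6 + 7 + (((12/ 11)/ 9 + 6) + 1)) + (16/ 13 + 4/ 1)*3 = 4597/ 143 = 32.15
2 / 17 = 0.12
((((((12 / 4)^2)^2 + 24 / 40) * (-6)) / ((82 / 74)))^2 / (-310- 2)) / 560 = -21364614 / 19121375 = -1.12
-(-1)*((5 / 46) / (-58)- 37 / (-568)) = 0.06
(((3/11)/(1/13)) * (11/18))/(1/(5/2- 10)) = -65/4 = -16.25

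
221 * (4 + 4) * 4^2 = 28288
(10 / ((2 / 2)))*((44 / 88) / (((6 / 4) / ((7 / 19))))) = 70 / 57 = 1.23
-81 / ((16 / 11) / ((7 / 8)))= -6237 / 128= -48.73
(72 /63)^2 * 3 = 192 /49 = 3.92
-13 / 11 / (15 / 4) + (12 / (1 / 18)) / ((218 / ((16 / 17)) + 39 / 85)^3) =-18580106408155516 / 58959339474862695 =-0.32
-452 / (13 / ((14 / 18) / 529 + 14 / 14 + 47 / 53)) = -215364892 / 3280329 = -65.65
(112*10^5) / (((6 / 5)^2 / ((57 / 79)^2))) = 25270000000 / 6241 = 4049030.60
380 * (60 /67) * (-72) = -1641600 /67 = -24501.49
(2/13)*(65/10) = 1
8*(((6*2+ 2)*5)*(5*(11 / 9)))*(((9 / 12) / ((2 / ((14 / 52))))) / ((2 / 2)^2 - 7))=-13475 / 234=-57.59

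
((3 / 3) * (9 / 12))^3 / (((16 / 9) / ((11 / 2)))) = 2673 / 2048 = 1.31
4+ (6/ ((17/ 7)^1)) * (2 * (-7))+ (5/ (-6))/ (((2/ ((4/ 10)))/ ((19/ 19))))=-3137/ 102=-30.75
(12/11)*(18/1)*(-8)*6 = -10368/11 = -942.55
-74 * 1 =-74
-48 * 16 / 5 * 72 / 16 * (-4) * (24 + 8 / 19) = 6414336 / 95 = 67519.33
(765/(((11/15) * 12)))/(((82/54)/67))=6919425/1804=3835.60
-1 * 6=-6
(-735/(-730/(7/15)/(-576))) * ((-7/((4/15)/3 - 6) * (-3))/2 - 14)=29610504/6935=4269.72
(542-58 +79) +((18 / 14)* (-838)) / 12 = 6625 / 14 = 473.21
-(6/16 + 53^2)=-22475/8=-2809.38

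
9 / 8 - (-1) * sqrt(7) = 9 / 8 + sqrt(7) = 3.77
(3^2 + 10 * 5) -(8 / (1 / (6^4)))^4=-11555266180939717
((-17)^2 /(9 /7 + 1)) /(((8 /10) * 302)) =10115 /19328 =0.52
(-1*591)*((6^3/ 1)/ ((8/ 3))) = -47871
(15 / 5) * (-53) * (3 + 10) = -2067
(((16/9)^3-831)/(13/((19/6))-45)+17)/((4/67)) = 705567553/1132866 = 622.82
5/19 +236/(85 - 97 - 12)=-1091/114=-9.57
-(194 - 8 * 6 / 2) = -170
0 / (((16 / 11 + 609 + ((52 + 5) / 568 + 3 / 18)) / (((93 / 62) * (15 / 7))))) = 0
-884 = -884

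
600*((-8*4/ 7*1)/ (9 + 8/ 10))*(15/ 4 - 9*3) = 2232000/ 343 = 6507.29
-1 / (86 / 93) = -93 / 86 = -1.08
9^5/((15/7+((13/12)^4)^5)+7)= 1584657856558216709425594368/378395385940804003890871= 4187.84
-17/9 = -1.89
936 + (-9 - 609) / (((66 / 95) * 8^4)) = 42162631 / 45056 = 935.78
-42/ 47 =-0.89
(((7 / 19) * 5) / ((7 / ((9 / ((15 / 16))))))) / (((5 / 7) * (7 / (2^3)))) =384 / 95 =4.04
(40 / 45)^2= 64 / 81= 0.79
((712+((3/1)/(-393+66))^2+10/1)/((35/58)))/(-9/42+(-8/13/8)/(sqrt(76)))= -4792695065262/856917125+45275122074*sqrt(19)/856917125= -5362.65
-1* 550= -550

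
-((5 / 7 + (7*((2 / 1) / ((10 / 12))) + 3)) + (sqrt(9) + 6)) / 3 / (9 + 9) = -1033 / 1890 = -0.55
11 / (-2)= -11 / 2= -5.50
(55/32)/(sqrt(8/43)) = 55* sqrt(86)/128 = 3.98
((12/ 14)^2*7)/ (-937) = -36/ 6559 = -0.01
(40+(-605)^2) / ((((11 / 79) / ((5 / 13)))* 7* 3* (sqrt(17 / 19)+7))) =2747317825 / 392106-20656525* sqrt(323) / 392106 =6059.78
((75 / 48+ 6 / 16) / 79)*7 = 217 / 1264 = 0.17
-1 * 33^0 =-1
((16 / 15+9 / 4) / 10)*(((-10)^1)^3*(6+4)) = -3316.67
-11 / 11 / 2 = -0.50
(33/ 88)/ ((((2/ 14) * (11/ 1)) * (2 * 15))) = 0.01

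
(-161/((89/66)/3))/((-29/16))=510048/2581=197.62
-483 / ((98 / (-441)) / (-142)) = -308637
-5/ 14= -0.36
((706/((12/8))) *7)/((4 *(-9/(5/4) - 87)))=-12355/1413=-8.74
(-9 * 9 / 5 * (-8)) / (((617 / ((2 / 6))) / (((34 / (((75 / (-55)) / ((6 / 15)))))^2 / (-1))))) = -13428096 / 1928125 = -6.96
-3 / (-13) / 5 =3 / 65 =0.05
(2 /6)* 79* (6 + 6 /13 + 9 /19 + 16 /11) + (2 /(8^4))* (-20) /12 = 3688035055 /16693248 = 220.93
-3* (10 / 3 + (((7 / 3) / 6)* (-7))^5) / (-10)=-276176689 / 6298560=-43.85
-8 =-8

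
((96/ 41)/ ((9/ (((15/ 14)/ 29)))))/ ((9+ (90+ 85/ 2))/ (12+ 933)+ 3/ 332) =3585600/ 59227657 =0.06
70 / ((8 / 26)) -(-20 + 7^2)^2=-1227 / 2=-613.50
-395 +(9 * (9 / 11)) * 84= 223.55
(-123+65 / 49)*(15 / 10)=-182.51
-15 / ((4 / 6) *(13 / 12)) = -270 / 13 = -20.77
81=81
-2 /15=-0.13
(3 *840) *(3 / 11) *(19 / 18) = 7980 / 11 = 725.45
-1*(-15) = 15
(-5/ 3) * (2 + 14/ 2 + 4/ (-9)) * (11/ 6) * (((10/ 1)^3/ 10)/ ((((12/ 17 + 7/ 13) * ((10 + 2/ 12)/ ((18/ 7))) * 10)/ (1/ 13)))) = -748/ 183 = -4.09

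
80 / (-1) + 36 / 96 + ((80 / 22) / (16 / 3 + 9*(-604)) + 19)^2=281.35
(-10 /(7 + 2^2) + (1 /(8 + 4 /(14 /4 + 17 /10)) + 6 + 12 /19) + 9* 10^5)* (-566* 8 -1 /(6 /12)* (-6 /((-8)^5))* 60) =-10466014697334091 /2568192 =-4075246203.30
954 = 954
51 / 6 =17 / 2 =8.50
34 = 34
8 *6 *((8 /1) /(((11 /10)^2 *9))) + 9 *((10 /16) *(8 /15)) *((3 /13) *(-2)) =159866 /4719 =33.88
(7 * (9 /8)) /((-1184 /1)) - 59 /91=-564581 /861952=-0.66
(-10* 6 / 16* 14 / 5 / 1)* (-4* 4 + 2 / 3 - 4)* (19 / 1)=3857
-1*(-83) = 83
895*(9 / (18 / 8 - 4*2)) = -32220 / 23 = -1400.87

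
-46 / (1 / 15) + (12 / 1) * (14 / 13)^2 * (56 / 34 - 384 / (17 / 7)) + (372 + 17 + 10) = -7092363 / 2873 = -2468.63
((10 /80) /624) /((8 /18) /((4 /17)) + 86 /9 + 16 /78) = 3 /174464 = 0.00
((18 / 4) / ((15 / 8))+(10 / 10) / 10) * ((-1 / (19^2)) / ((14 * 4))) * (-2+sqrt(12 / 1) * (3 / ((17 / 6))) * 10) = 5 / 20216 -225 * sqrt(3) / 85918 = -0.00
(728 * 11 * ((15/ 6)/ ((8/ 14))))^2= 1227451225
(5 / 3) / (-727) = -5 / 2181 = -0.00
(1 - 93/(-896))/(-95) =-989/85120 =-0.01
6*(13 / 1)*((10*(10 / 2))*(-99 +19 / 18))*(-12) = 4583800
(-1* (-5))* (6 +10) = 80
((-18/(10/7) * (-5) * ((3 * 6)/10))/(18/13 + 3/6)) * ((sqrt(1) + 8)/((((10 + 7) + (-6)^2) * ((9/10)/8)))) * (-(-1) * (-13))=-438048/371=-1180.72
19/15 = 1.27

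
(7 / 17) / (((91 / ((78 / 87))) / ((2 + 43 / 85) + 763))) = 130136 / 41905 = 3.11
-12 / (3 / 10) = -40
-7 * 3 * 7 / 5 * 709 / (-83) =104223 / 415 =251.14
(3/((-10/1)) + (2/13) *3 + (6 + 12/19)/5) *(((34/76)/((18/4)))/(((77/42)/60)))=249900/51623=4.84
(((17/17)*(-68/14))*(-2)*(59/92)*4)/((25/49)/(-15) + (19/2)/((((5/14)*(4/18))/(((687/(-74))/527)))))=-32856594960/2825175859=-11.63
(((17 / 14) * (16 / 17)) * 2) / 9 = 16 / 63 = 0.25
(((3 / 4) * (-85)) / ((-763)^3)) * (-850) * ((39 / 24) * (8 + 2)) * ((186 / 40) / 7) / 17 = -0.00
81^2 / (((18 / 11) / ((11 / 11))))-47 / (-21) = 168493 / 42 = 4011.74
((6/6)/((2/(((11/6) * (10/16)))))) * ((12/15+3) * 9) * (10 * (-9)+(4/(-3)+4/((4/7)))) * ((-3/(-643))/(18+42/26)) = -687401/1748960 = -0.39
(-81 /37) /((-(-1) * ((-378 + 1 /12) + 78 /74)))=0.01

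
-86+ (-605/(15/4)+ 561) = 313.67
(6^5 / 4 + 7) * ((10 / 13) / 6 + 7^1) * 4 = 2169512 / 39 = 55628.51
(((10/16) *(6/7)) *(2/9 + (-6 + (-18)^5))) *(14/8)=-21257705/12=-1771475.42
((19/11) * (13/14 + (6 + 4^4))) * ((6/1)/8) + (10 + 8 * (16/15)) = 3318503/9240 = 359.15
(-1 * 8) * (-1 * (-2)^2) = 32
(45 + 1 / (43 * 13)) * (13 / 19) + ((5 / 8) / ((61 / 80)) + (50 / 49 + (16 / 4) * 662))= 344533432 / 128527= 2680.63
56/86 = 28/43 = 0.65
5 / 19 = 0.26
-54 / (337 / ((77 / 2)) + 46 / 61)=-126819 / 22328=-5.68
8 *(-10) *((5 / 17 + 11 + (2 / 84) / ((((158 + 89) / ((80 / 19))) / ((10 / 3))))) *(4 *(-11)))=199842114560 / 5026203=39760.06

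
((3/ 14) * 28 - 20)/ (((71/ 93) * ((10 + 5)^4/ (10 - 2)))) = -3472/ 1198125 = -0.00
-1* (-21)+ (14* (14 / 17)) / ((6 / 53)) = 6265 / 51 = 122.84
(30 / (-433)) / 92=-15 / 19918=-0.00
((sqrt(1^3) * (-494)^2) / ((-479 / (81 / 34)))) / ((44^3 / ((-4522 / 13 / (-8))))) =-50557689 / 81606272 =-0.62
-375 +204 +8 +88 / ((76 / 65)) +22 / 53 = -87933 / 1007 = -87.32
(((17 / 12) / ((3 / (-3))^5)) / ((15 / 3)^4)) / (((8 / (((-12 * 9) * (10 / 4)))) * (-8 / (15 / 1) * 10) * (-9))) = 51 / 32000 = 0.00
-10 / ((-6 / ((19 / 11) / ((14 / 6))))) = 95 / 77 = 1.23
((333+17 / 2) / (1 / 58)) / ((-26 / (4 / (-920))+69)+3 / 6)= 39614 / 12099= 3.27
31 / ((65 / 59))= 1829 / 65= 28.14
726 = 726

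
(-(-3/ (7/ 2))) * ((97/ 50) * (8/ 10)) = 1164/ 875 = 1.33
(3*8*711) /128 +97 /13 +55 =40721 /208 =195.77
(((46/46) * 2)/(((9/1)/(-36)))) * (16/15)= -128/15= -8.53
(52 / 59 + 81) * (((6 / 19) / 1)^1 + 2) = 212564 / 1121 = 189.62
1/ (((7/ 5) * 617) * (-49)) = -5/ 211631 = -0.00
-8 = -8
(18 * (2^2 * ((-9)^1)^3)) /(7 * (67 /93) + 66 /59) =-288001656 /33809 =-8518.49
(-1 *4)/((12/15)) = -5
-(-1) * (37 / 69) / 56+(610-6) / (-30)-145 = -1063397 / 6440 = -165.12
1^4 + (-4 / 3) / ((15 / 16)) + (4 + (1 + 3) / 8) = 367 / 90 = 4.08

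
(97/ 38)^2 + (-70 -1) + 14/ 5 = -445359/ 7220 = -61.68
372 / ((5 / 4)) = 1488 / 5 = 297.60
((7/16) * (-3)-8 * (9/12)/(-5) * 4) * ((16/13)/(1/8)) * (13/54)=124/15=8.27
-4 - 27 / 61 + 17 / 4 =-47 / 244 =-0.19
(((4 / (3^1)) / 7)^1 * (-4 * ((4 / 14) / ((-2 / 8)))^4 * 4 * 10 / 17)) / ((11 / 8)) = -20971520 / 9428727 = -2.22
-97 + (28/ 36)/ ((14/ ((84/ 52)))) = -7559/ 78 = -96.91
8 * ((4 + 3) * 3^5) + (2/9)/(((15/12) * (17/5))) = 2082032/153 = 13608.05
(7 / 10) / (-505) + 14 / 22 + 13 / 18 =339266 / 249975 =1.36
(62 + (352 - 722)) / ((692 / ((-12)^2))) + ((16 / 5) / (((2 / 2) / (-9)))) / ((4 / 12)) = -130176 / 865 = -150.49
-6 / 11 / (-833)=6 / 9163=0.00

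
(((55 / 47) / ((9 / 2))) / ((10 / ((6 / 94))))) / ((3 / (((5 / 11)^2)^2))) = 625 / 26461611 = 0.00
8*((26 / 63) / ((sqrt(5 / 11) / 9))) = 208*sqrt(55) / 35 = 44.07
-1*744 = -744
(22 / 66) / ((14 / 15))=5 / 14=0.36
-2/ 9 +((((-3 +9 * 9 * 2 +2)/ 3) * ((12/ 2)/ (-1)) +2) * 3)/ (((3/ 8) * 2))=-11522/ 9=-1280.22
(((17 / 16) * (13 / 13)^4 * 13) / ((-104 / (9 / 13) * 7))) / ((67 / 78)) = -459 / 30016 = -0.02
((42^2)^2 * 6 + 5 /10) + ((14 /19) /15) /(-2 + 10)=21284001217 /1140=18670176.51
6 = 6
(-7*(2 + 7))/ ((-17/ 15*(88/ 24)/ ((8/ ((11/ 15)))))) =340200/ 2057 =165.39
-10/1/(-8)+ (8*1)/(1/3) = 101/4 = 25.25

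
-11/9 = -1.22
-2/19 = -0.11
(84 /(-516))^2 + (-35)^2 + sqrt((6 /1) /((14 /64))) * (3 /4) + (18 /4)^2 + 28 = 6 * sqrt(21) /7 + 9417153 /7396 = 1277.20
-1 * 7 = -7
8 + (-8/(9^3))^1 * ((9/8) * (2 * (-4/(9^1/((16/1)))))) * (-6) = 1688/243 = 6.95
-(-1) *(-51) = -51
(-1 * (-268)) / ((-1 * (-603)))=4 / 9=0.44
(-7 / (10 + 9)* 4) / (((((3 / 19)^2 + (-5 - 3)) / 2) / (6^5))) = 8273664 / 2879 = 2873.80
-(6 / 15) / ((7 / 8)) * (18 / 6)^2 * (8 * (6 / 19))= -6912 / 665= -10.39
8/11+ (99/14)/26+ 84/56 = 10007/4004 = 2.50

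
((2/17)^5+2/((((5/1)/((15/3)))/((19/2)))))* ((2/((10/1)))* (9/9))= 5395463/1419857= 3.80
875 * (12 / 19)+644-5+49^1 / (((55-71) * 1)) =361325 / 304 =1188.57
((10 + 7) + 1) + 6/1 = 24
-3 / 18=-1 / 6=-0.17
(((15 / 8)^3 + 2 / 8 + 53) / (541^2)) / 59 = 30639 / 8841307648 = 0.00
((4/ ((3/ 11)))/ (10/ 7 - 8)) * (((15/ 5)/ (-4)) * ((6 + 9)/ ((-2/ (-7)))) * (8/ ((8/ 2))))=8085/ 46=175.76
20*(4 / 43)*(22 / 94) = 880 / 2021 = 0.44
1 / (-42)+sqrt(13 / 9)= -1 / 42+sqrt(13) / 3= 1.18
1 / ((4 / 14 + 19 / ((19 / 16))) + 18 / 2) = 7 / 177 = 0.04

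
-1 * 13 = -13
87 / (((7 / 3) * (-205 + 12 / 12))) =-87 / 476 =-0.18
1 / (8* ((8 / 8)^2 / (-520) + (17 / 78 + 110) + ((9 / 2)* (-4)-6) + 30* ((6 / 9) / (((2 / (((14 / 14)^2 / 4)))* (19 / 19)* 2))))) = 195 / 136447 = 0.00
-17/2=-8.50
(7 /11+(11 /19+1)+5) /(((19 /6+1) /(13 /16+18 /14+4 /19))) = 5556603 /1389850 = 4.00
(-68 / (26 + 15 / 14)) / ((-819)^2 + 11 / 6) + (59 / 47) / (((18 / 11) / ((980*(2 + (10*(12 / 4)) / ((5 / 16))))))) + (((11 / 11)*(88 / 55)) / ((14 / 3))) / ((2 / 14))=237689750432256728 / 3226040554545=73678.48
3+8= 11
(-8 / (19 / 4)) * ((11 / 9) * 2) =-704 / 171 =-4.12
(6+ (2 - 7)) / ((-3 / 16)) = -16 / 3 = -5.33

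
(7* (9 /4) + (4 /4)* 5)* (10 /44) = 415 /88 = 4.72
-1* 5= -5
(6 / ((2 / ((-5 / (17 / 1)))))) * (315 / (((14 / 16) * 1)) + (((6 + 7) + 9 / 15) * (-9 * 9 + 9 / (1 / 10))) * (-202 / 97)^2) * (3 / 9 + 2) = -293357736 / 159953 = -1834.02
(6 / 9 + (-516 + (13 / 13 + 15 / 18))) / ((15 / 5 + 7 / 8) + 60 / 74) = -151996 / 1387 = -109.59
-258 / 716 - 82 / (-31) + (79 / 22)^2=40767703 / 2685716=15.18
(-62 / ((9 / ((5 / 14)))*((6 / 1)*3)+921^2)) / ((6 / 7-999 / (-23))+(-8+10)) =-49910 / 31626604269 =-0.00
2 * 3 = 6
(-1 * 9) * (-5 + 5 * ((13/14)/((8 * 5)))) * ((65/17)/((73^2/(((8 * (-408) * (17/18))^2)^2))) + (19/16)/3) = 244772728259389530259/85946112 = 2847979071576.73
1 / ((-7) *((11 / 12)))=-12 / 77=-0.16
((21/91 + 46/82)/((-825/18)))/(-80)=633/2931500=0.00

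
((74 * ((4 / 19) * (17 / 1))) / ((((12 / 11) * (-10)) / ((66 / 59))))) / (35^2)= -152218 / 6866125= -0.02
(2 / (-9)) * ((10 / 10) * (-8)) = 16 / 9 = 1.78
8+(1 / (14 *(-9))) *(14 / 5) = 359 / 45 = 7.98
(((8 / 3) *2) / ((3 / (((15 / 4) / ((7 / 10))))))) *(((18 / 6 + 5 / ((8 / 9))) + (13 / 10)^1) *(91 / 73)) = 25805 / 219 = 117.83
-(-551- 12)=563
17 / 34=1 / 2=0.50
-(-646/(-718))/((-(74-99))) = -323/8975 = -0.04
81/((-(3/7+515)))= -567/3608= -0.16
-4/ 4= -1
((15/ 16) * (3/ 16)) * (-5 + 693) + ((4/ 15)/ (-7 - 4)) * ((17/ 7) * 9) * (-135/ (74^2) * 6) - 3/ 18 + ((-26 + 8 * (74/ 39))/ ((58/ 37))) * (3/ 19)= 4340498658163/ 36243519312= 119.76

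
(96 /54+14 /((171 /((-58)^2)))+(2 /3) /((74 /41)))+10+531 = 1726348 /2109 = 818.56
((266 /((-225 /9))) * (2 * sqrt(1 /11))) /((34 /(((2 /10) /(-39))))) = 266 * sqrt(11) /911625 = 0.00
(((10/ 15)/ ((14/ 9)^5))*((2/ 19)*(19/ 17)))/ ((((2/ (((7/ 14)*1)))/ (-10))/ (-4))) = 98415/ 1142876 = 0.09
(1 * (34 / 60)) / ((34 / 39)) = 13 / 20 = 0.65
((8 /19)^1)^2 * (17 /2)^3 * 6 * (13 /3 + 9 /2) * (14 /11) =7344.14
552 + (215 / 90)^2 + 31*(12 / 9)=599.04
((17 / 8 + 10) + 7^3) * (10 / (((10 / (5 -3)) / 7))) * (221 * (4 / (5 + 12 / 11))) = 48345297 / 67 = 721571.60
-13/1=-13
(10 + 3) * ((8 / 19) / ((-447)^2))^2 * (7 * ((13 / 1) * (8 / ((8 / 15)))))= 378560 / 4804144256547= 0.00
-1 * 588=-588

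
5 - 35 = -30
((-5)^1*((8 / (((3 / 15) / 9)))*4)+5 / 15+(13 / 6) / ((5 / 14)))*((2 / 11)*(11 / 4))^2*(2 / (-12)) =299.73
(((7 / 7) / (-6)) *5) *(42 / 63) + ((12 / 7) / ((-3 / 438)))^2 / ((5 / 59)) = 1629905399 / 2205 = 739186.12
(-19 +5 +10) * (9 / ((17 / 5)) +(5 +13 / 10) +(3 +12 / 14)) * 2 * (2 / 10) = -60948 / 2975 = -20.49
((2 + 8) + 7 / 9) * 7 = 679 / 9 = 75.44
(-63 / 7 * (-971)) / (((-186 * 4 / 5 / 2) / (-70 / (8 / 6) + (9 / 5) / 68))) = 51970833 / 8432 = 6163.52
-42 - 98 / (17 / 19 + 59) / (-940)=-22463189 / 534860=-42.00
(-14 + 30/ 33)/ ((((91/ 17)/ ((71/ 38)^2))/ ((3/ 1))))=-9255276/ 361361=-25.61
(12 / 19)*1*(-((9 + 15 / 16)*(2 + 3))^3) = -1507379625 / 19456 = -77476.34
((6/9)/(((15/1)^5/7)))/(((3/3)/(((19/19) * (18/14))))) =0.00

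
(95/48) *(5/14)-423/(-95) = 329381/63840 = 5.16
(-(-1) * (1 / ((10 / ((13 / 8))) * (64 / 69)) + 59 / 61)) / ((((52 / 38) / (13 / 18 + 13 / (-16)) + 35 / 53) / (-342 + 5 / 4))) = 489718511177 / 18238238720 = 26.85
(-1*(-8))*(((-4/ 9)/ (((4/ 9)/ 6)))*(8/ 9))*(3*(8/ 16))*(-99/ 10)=3168/ 5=633.60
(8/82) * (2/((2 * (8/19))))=19/82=0.23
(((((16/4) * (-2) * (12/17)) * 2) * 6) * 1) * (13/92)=-3744/391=-9.58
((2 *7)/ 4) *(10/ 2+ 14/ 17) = 693/ 34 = 20.38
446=446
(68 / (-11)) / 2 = -34 / 11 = -3.09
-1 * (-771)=771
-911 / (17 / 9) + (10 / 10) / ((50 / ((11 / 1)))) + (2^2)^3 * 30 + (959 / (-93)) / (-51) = 341052073 / 237150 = 1438.13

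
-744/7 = -106.29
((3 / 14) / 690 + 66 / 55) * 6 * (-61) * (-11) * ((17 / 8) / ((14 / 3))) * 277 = 21982304223 / 36064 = 609535.94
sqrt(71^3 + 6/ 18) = sqrt(3221202)/ 3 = 598.26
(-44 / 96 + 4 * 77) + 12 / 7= 51955 / 168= 309.26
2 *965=1930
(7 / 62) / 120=7 / 7440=0.00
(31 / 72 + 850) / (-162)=-61231 / 11664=-5.25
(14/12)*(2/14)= 1/6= 0.17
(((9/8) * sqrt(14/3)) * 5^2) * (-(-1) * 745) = 55875 * sqrt(42)/8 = 45263.92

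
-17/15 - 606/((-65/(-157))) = -1464.86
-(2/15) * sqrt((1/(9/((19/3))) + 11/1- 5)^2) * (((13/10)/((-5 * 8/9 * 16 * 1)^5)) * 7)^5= 10010672498918512413105541292609199/3568119231764899702645714923623737840956866560000000000000000000000000000000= 0.00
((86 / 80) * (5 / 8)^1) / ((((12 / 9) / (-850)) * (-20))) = 10965 / 512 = 21.42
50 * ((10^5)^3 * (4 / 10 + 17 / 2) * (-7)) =-3115000000000000000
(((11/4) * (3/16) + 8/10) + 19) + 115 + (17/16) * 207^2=14611961/320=45662.38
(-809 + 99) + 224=-486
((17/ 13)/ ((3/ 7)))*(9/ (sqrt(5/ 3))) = 357*sqrt(15)/ 65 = 21.27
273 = 273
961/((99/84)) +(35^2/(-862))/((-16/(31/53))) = 19670355383/24122208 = 815.45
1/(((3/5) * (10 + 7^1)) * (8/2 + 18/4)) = 10/867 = 0.01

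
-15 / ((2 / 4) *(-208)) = 15 / 104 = 0.14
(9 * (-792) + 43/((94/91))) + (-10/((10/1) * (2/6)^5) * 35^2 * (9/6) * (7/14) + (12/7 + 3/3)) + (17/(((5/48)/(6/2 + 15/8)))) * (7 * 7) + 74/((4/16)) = -1257171563/6580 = -191059.51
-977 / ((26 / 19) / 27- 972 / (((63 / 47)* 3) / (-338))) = -3508407 / 293382830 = -0.01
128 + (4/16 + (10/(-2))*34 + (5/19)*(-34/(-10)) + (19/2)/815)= -2529853/61940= -40.84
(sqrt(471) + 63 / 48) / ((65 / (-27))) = -27 * sqrt(471) / 65 - 567 / 1040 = -9.56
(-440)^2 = 193600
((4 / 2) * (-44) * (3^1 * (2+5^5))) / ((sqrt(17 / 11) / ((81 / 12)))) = -5572314 * sqrt(187) / 17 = -4482367.52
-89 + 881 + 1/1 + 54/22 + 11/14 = 122621/154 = 796.24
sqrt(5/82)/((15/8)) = 4 * sqrt(410)/615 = 0.13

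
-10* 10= -100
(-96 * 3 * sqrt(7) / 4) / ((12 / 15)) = -90 * sqrt(7) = -238.12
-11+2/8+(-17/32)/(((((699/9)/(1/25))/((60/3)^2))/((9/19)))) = -191279/17708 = -10.80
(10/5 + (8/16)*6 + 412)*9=3753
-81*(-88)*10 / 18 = 3960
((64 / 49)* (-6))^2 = 61.41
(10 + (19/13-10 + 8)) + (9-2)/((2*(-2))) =7.71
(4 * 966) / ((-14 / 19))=-5244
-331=-331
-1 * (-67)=67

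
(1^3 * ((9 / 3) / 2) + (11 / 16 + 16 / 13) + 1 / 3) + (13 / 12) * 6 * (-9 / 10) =-6547 / 3120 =-2.10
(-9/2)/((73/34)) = -153/73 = -2.10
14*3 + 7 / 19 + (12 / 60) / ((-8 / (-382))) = 51.92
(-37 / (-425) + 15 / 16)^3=338171833063 / 314432000000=1.08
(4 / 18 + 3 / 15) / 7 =19 / 315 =0.06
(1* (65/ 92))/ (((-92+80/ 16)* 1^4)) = -65/ 8004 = -0.01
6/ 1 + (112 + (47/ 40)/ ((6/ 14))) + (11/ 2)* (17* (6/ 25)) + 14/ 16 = 43217/ 300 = 144.06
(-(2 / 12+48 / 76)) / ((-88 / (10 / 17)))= 0.01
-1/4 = -0.25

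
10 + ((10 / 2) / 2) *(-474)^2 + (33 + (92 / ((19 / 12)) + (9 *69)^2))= 18001210 / 19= 947432.11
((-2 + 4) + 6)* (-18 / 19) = -144 / 19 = -7.58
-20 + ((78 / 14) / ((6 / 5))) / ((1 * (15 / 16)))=-316 / 21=-15.05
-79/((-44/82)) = 3239/22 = 147.23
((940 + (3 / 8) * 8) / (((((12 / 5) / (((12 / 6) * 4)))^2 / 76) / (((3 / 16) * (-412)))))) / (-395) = 36909020 / 237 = 155734.26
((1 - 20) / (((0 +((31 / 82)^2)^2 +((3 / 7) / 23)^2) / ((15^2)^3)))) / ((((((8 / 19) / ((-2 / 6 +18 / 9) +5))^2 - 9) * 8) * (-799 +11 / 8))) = -376798569369584250000 / 2076147989067811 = -181489.26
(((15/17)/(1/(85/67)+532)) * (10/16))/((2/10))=1875/362296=0.01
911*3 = 2733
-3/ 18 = -1/ 6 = -0.17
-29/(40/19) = -551/40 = -13.78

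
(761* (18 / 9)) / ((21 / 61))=4421.05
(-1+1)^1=0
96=96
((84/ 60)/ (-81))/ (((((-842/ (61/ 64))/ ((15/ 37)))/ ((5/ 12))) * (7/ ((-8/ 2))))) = -305/ 161502336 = -0.00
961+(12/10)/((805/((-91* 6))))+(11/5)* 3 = 555902/575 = 966.79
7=7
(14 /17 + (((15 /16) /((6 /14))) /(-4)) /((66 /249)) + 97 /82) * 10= -278485 /490688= -0.57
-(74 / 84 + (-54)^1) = 2231 / 42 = 53.12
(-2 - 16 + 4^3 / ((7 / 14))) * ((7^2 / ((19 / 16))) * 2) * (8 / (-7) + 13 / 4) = 363440 / 19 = 19128.42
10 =10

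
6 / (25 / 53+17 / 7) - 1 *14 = -11.93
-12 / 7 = -1.71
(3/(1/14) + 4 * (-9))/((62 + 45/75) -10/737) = 7370/76877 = 0.10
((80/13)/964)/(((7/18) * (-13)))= -360/285103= -0.00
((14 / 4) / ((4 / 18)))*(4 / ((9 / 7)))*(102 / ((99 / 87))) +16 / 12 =144986 / 33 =4393.52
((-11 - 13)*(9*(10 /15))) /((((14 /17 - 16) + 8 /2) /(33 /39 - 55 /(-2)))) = 451044 /1235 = 365.22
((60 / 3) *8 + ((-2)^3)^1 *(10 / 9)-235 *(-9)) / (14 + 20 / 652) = 3324385 / 20583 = 161.51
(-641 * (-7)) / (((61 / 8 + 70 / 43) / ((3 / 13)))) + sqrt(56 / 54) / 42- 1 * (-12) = sqrt(21) / 189 + 1709044 / 13793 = 123.93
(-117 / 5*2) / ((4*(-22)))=117 / 220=0.53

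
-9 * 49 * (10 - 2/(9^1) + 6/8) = -18571/4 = -4642.75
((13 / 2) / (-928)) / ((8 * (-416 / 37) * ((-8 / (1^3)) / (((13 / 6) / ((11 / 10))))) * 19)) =-2405 / 2383282176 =-0.00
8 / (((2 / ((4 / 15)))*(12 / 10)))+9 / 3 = 3.89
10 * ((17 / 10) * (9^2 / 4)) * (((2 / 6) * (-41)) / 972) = -697 / 144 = -4.84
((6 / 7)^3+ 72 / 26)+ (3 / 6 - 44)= -357621 / 8918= -40.10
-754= -754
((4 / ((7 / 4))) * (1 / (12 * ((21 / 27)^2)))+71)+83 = 52930 / 343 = 154.31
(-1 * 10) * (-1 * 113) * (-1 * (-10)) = 11300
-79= -79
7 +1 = 8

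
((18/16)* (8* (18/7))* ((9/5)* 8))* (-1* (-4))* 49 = 326592/5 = 65318.40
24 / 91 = 0.26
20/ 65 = 4/ 13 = 0.31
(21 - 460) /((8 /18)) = -3951 /4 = -987.75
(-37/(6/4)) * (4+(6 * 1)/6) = -370/3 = -123.33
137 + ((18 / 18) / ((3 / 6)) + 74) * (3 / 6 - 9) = -509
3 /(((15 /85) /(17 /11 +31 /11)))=816 /11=74.18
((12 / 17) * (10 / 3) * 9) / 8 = 2.65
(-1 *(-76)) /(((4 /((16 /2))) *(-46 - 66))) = -19 /14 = -1.36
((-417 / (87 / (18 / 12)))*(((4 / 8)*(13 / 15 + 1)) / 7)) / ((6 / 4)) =-278 / 435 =-0.64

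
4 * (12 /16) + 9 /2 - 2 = 11 /2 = 5.50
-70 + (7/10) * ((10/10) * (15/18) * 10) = -385/6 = -64.17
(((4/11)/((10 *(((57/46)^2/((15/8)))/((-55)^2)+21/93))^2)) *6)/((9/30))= 4474276306637500/3144407980150441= 1.42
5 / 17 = 0.29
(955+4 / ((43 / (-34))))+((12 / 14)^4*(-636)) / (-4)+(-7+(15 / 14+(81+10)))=231828621 / 206486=1122.73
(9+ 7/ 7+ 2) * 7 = 84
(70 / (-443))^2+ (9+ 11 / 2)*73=1058.52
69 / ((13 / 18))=1242 / 13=95.54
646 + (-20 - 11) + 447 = 1062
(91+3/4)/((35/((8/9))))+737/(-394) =57041/124110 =0.46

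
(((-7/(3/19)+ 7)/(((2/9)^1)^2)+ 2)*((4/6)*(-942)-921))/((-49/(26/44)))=-7591649/539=-14084.69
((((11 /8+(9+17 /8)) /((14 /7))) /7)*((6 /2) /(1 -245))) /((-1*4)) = 75 /27328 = 0.00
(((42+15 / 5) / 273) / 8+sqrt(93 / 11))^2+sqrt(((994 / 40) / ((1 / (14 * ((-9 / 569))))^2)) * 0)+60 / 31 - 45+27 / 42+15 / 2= -4783180299 / 180724544+15 * sqrt(1023) / 4004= -26.35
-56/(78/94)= -2632/39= -67.49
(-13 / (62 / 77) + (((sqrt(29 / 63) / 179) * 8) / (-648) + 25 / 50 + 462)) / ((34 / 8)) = 55348 / 527 - 4 * sqrt(203) / 5176143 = 105.02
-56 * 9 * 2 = -1008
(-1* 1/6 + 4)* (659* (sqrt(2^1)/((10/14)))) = 106099* sqrt(2)/30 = 5001.55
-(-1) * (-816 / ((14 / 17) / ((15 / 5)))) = -20808 / 7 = -2972.57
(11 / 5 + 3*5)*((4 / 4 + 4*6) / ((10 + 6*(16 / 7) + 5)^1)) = 3010 / 201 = 14.98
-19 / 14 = -1.36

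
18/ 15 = 1.20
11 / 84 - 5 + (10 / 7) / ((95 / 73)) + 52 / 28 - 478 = -765943 / 1596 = -479.91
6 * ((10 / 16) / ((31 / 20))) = 75 / 31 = 2.42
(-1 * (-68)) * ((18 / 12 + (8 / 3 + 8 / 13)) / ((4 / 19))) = 120479 / 78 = 1544.60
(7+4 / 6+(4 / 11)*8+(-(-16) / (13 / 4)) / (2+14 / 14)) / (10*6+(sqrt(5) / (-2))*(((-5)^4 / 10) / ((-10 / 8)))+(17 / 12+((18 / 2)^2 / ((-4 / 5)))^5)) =-175432674625591729152 / 152801906886568495560106131887 -412169011200*sqrt(5) / 152801906886568495560106131887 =-0.00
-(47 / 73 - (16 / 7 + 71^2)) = 2576790 / 511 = 5042.64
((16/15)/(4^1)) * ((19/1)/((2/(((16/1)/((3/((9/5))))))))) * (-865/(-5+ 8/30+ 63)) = -8304/23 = -361.04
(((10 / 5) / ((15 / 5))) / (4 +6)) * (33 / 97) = 11 / 485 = 0.02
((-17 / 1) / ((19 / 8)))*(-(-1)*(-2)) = 272 / 19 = 14.32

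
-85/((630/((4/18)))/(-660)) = 3740/189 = 19.79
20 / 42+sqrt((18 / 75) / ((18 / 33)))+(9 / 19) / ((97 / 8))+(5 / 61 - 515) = -1214444768 / 2360883+sqrt(11) / 5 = -513.74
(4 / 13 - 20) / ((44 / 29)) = -12.98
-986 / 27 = -36.52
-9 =-9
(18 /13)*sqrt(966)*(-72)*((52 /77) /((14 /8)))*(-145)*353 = 1061372160*sqrt(966) /539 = 61202264.27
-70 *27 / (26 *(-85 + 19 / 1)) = 315 / 286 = 1.10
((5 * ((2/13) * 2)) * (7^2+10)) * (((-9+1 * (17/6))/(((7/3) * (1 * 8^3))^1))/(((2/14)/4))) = -10915/832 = -13.12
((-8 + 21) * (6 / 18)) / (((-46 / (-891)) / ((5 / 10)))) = 3861 / 92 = 41.97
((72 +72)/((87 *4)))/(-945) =-4/9135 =-0.00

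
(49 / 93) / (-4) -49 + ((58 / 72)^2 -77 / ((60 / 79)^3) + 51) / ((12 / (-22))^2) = -337199070259 / 723168000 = -466.28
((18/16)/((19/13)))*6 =351/76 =4.62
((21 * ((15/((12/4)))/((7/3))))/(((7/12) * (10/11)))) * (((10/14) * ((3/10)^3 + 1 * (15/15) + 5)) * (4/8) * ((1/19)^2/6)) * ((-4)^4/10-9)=1010691/722000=1.40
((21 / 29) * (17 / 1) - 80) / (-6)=1963 / 174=11.28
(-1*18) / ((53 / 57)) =-1026 / 53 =-19.36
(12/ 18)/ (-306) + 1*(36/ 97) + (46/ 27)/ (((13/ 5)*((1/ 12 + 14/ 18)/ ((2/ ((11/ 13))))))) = 32909047/ 15182343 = 2.17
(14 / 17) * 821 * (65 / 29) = 747110 / 493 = 1515.44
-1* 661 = -661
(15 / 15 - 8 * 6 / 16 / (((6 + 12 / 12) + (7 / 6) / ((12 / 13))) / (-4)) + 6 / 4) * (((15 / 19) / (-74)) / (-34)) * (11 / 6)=51733 / 22754704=0.00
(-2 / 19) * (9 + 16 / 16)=-20 / 19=-1.05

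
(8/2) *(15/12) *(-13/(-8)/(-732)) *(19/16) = -1235/93696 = -0.01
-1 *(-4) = 4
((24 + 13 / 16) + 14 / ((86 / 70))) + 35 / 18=236239 / 6192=38.15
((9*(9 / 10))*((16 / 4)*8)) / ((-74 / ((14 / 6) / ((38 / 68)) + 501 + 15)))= -1280880 / 703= -1822.02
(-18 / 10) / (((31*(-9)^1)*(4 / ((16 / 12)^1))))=1 / 465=0.00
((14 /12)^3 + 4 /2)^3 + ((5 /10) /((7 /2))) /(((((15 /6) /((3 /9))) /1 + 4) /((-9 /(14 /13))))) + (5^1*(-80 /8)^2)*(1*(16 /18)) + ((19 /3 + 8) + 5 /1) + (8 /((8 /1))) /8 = 5792227006529 /11357563392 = 509.99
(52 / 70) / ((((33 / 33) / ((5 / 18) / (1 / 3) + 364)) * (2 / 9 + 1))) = 221.74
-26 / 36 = -13 / 18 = -0.72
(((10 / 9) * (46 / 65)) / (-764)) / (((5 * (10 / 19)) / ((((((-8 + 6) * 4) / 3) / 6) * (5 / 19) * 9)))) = 0.00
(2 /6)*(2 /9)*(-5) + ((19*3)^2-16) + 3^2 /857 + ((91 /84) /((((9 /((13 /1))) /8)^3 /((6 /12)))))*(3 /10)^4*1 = 15615981536 /4820625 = 3239.41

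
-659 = -659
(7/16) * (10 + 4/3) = 119/24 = 4.96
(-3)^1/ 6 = -1/ 2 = -0.50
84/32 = 21/8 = 2.62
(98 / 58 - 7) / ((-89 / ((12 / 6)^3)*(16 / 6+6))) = 1848 / 33553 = 0.06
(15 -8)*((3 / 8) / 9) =7 / 24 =0.29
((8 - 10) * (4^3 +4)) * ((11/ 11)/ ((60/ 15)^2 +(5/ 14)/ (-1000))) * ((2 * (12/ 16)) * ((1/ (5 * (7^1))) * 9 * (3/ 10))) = -14688/ 14933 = -0.98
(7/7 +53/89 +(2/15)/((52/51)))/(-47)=-19973/543790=-0.04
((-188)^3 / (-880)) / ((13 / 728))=23256352 / 55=422842.76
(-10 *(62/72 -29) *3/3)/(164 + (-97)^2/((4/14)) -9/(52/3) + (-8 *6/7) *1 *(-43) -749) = 184366/21386277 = 0.01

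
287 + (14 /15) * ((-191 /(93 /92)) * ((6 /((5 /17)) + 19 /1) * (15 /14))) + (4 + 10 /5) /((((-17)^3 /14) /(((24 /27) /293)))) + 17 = -1593212105212 /223123895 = -7140.48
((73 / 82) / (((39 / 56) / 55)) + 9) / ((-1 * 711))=-126811 / 1136889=-0.11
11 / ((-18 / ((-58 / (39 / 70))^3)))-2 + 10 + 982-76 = 368566746094 / 533871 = 690366.67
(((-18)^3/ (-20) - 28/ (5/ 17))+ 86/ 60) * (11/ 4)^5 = 191167537/ 6144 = 31114.51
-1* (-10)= 10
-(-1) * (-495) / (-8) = 495 / 8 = 61.88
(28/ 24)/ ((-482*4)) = -7/ 11568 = -0.00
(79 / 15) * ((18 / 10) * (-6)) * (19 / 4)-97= -18359 / 50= -367.18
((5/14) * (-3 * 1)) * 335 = -5025/14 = -358.93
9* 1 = 9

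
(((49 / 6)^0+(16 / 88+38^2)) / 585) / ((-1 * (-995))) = 5299 / 2134275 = 0.00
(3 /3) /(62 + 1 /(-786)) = 786 /48731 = 0.02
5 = 5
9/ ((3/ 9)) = 27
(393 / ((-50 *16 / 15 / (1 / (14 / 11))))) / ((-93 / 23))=99429 / 69440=1.43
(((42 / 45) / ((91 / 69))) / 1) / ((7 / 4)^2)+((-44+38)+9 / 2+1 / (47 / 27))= -207911 / 299390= -0.69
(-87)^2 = 7569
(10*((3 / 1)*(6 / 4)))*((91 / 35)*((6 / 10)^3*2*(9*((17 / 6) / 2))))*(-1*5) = -161109 / 50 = -3222.18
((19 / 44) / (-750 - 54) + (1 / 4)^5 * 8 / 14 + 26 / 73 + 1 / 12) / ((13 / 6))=127123819 / 626674048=0.20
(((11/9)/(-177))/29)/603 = -11/27856791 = -0.00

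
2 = 2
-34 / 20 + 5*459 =22933 / 10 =2293.30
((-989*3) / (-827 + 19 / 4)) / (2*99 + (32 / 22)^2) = 2838 / 157391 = 0.02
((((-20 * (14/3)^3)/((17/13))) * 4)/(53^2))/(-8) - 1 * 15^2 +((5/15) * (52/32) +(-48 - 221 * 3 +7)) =-9573867131/10314648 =-928.18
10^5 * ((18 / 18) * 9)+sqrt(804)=2 * sqrt(201)+900000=900028.35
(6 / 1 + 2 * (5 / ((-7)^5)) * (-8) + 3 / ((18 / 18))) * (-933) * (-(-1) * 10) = -1412030190 / 16807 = -84014.41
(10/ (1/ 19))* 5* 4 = 3800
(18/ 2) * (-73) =-657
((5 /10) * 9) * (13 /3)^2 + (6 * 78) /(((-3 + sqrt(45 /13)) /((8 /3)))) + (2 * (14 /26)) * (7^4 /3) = 21091 /78 - 52 * sqrt(65) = -148.84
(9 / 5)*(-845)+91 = -1430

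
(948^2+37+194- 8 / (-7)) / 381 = 6292553 / 2667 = 2359.41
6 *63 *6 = 2268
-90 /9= -10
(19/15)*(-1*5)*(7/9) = -133/27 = -4.93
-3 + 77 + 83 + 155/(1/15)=2482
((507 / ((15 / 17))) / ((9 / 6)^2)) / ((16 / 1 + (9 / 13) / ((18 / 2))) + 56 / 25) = 746980 / 53577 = 13.94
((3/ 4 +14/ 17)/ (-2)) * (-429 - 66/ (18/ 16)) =156541/ 408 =383.68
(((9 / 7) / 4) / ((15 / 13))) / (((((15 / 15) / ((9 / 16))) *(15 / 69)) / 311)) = 2510703 / 11200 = 224.17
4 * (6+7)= 52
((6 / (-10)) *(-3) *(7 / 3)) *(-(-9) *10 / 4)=189 / 2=94.50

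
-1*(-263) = 263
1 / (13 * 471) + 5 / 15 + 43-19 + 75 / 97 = 14911643 / 593931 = 25.11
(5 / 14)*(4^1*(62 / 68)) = 155 / 119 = 1.30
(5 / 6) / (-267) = -5 / 1602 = -0.00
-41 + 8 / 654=-13403 / 327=-40.99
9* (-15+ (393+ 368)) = 6714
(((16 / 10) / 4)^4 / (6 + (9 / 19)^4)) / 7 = 2085136 / 3449630625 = 0.00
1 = 1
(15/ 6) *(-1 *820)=-2050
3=3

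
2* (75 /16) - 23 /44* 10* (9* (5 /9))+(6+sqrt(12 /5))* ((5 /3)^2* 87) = 290* sqrt(15) /3+126125 /88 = 1807.63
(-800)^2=640000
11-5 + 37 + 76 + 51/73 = 119.70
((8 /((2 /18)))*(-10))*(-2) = 1440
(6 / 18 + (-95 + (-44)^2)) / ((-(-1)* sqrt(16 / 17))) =1381* sqrt(17) / 3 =1898.00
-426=-426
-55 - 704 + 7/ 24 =-18209/ 24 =-758.71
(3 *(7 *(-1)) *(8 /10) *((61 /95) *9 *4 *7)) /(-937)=1291248 /445075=2.90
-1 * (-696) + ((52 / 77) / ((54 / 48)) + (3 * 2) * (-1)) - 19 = 671.60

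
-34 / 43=-0.79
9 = 9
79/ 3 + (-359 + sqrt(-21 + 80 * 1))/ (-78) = 2413/ 78 - sqrt(59)/ 78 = 30.84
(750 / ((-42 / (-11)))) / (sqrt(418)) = 125* sqrt(418) / 266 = 9.61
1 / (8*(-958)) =-1 / 7664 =-0.00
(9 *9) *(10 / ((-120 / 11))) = -297 / 4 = -74.25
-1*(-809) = 809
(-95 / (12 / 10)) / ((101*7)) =-475 / 4242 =-0.11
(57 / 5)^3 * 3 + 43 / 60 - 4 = 6662023 / 1500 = 4441.35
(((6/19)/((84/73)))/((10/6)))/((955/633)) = 138627/1270150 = 0.11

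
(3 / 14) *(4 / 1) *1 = 6 / 7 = 0.86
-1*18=-18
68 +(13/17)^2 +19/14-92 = -89247/4046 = -22.06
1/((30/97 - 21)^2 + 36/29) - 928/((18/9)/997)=-54195519221299/117152145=-462608.00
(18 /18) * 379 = 379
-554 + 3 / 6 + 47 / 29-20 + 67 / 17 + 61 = -499841 / 986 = -506.94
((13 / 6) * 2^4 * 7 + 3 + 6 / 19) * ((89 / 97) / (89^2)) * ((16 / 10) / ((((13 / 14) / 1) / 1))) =1570352 / 31985265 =0.05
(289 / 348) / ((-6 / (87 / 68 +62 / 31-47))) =6.05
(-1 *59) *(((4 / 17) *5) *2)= -2360 / 17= -138.82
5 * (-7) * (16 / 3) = -560 / 3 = -186.67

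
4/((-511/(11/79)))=-44/40369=-0.00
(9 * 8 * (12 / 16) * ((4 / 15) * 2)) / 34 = 72 / 85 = 0.85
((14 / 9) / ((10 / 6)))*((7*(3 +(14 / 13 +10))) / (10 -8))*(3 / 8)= 8967 / 520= 17.24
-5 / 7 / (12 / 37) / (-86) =185 / 7224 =0.03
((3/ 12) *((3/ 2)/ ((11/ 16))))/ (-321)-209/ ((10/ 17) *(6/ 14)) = -29273227/ 35310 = -829.04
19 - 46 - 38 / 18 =-262 / 9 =-29.11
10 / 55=2 / 11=0.18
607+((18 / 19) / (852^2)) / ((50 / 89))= 23255141289 / 38311600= 607.00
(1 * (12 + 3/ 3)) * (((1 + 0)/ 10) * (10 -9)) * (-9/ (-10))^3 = 9477/ 10000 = 0.95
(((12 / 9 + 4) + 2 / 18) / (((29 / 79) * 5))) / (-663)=-0.00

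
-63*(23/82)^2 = -33327/6724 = -4.96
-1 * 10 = -10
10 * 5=50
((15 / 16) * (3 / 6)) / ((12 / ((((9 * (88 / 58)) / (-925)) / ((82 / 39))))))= -3861 / 14077760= -0.00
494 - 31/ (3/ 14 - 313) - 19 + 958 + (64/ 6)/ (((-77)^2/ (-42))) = 5315102971/ 3709013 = 1433.02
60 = 60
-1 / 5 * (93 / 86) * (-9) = 837 / 430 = 1.95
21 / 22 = 0.95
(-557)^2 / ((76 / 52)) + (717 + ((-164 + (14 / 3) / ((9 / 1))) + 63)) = 212892.15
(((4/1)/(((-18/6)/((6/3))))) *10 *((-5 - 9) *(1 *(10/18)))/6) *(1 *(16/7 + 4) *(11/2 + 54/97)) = 10340000/7857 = 1316.02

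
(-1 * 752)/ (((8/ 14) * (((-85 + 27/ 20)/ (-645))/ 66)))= -160063200/ 239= -669720.50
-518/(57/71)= -36778/57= -645.23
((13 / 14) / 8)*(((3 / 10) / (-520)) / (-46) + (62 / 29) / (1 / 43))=91101041 / 8537600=10.67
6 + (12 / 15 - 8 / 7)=198 / 35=5.66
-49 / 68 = -0.72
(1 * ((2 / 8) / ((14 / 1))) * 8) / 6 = 1 / 42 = 0.02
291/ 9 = 97/ 3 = 32.33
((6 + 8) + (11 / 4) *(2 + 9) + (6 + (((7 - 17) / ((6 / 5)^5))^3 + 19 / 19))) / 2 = -802574708185 / 117546246144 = -6.83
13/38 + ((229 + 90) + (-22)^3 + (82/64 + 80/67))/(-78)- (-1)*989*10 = 10615437813/1059136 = 10022.73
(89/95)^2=7921/9025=0.88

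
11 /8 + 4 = 5.38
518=518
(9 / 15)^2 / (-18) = -1 / 50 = -0.02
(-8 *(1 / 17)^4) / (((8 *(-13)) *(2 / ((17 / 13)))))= 1 / 1660594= 0.00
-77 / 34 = -2.26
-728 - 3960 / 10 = -1124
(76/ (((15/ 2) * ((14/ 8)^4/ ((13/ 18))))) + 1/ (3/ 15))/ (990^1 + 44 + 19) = 1873603/ 341314155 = 0.01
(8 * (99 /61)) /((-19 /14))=-11088 /1159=-9.57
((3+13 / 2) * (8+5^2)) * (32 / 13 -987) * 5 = -40124865 / 26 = -1543264.04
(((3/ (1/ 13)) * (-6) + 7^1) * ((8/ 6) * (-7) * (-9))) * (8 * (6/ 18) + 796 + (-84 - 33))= -12998020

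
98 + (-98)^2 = 9702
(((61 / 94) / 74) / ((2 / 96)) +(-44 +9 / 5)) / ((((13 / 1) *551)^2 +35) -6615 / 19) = -6902111 / 8476380406395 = -0.00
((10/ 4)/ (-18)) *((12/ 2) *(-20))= 50/ 3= 16.67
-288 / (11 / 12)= -3456 / 11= -314.18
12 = 12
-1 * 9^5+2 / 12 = -354293 / 6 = -59048.83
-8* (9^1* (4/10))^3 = -46656/125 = -373.25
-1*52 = -52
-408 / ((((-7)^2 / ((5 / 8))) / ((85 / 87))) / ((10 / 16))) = -36125 / 11368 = -3.18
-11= -11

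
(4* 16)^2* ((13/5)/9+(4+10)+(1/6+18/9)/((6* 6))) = 7934464/135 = 58773.81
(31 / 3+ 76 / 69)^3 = 1495.15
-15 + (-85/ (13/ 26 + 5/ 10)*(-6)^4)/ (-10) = 11001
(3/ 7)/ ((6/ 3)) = 3/ 14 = 0.21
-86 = -86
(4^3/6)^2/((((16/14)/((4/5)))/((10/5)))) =7168/45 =159.29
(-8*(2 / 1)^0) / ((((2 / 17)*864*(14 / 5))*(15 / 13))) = -0.02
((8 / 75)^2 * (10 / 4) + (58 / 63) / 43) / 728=8441 / 123259500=0.00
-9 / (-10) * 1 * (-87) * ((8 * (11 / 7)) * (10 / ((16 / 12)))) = -51678 / 7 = -7382.57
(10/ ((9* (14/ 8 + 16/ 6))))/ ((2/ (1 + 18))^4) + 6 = 653513/ 318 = 2055.07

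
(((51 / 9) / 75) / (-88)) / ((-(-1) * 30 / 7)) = -119 / 594000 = -0.00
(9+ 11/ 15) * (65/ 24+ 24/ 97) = 502313/ 17460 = 28.77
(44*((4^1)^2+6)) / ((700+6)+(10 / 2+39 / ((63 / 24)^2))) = 142296 / 105349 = 1.35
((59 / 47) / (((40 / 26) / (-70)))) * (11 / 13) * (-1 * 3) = 13629 / 94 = 144.99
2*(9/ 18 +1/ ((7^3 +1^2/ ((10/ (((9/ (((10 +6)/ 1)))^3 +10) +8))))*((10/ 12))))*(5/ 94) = 71110205/ 1327631278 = 0.05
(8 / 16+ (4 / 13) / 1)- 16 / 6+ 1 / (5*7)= -4997 / 2730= -1.83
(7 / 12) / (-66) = -7 / 792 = -0.01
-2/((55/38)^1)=-76/55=-1.38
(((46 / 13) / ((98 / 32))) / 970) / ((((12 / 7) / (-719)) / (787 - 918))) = 8665388 / 132405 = 65.45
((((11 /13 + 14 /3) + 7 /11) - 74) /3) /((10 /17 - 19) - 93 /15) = 618545 /673101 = 0.92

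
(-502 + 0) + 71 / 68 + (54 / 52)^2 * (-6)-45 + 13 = -6199087 / 11492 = -539.43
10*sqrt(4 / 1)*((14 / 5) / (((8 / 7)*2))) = 49 / 2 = 24.50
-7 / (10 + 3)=-7 / 13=-0.54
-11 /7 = -1.57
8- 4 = 4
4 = 4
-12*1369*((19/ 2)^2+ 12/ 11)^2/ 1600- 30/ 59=-3913950282993/ 45689600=-85663.92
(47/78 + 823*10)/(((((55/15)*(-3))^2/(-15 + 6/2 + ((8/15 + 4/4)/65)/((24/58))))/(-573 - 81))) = 888912533849/1673100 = 531296.71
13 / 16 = 0.81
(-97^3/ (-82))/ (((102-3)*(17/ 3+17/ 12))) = 1825346/ 115005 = 15.87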